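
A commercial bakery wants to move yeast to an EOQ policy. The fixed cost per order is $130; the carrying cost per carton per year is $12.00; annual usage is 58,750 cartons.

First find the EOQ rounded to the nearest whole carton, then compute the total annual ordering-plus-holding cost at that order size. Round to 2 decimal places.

Optimal lot size Q* = (2 × 58,750 × $130 / $12)^½ ≈ 1,128.24 → Q = 1,128 cartons
Orders/yr = 58,750/1,128 = 52.083; ordering cost = 52.083 × $130 = $6,770.83
Average inventory = 1,128/2 = 564; holding cost = 564 × $12 = $6,768.00
Total = $6,770.83 + $6,768.00 = $13,538.83

$13,538.83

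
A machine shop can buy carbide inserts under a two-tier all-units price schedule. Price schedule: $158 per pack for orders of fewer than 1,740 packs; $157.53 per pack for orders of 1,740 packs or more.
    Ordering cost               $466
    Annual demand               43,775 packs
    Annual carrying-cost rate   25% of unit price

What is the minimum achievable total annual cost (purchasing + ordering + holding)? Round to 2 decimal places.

$6,941,862.17

H₁ = 25%×$158 = $39.5000;  H₂ = 25%×$157.53 = $39.3825
EOQ₁ = √(2×43,775×466/39.5000) = 1,016.30  (< 1,740, feasible at tier 1)
EOQ₂ = √(2×43,775×466/39.3825) = 1,017.82  (< 1,740 → use Q = 1,740 at tier-2 price)
TC(tier 1 (EOQ₁), Q≈1,016.3) = $6,956,593.90
TC(tier 2, Q≈1,740.0) = $6,941,862.17
Minimum at tier 2: $6,941,862.17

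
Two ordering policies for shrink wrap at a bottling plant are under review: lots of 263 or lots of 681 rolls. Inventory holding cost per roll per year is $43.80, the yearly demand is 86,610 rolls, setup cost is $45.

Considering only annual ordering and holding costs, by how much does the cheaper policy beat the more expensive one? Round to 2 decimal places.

TC(Q) = (D/Q)S + (Q/2)H
TC(263) = (86,610/263)×45 + (263/2)×43.8 = $20,578.90
TC(681) = (86,610/681)×45 + (681/2)×43.8 = $20,637.03
Cheaper: Q = 263.  Difference = $58.13

$58.13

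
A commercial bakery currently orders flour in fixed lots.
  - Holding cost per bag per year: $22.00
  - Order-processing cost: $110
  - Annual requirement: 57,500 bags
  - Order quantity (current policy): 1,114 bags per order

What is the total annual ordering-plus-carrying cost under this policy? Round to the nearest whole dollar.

Orders/yr = 57,500/1,114 = 51.616; ordering cost = 51.616 × $110 = $5,677.74
Average inventory = 1,114/2 = 557; holding cost = 557 × $22 = $12,254.00
Total = $5,677.74 + $12,254.00 = $17,931.74

$17,932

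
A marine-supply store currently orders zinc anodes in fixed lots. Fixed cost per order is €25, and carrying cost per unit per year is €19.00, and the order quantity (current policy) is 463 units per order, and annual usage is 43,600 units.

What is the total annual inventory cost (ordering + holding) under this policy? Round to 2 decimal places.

€6,752.71

Ordering: D/Q × S = 43,600/463 × €25 = €2,354.21
Holding:  Q/2 × H = 463/2 × €19 = €4,398.50
Total = €2,354.21 + €4,398.50 = €6,752.71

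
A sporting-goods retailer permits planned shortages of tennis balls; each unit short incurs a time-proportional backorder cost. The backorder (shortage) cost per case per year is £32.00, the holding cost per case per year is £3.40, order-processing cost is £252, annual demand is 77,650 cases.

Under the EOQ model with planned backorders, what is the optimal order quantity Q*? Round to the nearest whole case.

Q* = √(2DS/H) · √((H + b)/b)
   = √(2 × 77,650 × 252 / 3.4) · √((3.4 + 32) / 32)
   = 3,392.708 × 1.0518 ≈ 3,568.40

3,568 cases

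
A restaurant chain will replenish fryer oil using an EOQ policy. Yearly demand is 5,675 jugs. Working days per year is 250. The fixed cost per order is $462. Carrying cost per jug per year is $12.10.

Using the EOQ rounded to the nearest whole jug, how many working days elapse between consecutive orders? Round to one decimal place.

EOQ = √(2DS/H) = √(2 × 5,675 × 462 / 12.1)
    = √(433,363.64) ≈ 658.30 → Q = 658 jugs
Cycle time = (working days × Q)/D = (250 × 658) / 5,675 = 28.987 days

29.0 days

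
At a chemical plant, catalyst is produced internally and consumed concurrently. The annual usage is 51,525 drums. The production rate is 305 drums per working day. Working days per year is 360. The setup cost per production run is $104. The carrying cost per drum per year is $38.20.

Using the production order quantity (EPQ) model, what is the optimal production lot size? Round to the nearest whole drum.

727 drums

Daily demand d = 51,525/360 = 143.125; p = 305; 1 − d/p = 0.53074
EPQ = √(2DS / (H(1 − d/p)))
    = √(2 × 51,525 × 104 / (38.2 × 0.53074)) ≈ 727.06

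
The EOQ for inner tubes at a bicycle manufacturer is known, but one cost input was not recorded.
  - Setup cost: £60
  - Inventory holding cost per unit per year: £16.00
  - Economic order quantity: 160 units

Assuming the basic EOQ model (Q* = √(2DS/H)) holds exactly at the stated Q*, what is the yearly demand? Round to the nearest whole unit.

3,413 units per year

From Q* = √(2DS/H) ⇒ Q*² = 2DS/H.
D = Q²H / (2S) = 160² × 16 / (2 × 60) = 3,413.33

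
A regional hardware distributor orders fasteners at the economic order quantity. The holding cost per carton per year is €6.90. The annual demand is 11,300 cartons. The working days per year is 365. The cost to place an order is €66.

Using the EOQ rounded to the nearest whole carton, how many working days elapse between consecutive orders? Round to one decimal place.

15.0 days

Q* = √(2·D·S / H) = √(2·11,300·66 / 6.9) = √216,173.9 ≈ 464.95 → Q = 465 cartons
T = Q/D × 365 days = 465/11,300 × 365 = 15.020 days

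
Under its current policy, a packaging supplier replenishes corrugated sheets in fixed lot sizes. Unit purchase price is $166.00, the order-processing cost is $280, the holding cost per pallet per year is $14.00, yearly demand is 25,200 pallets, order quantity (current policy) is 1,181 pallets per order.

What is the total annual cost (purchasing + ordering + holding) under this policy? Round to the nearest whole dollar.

Ordering: D/Q × S = 25,200/1,181 × $280 = $5,974.60
Holding:  Q/2 × H = 1,181/2 × $14 = $8,267.00
Purchase cost = D·C = 25,200 × 166 = $4,183,200.00
Total = $5,974.60 + $8,267.00 + $4,183,200.00 = $4,197,441.60

$4,197,442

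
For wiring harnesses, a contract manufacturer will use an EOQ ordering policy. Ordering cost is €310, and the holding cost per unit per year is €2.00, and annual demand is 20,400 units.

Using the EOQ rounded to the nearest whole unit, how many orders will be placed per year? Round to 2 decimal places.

8.11 orders per year

Optimal lot size Q* = (2 × 20,400 × €310 / €2)^½ ≈ 2,514.76 → Q = 2,515
N = D/Q = 20,400/2,515 ≈ 8.111 orders/yr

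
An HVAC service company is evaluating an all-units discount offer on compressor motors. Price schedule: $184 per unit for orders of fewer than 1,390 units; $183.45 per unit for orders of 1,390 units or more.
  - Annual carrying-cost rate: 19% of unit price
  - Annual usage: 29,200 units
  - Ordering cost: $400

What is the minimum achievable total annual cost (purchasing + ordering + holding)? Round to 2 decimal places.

H₁ = 19%×$184 = $34.9600;  H₂ = 19%×$183.45 = $34.8555
EOQ₁ = √(2×29,200×400/34.9600) = 817.43  (< 1,390, feasible at tier 1)
EOQ₂ = √(2×29,200×400/34.8555) = 818.65  (< 1,390 → use Q = 1,390 at tier-2 price)
TC(tier 1 (EOQ₁), Q≈817.4) = $5,401,377.36
TC(tier 2, Q≈1,390.0) = $5,389,367.45
Minimum at tier 2: $5,389,367.45

$5,389,367.45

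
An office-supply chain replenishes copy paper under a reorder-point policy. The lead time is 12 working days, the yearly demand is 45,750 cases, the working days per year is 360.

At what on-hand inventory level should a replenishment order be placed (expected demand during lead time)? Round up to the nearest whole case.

Daily demand d = 45,750 / 360 = 127.083 cases/day
Demand during lead time = 127.083 × 12 = 1,525.00
Reorder point = 1,525.00 → round up

1,525 cases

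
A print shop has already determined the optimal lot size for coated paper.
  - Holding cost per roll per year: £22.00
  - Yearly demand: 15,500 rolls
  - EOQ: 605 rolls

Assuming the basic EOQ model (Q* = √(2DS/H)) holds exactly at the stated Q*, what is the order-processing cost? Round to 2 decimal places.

£259.76

EOQ relation: Q² = 2DS/H, so rearrange for the unknown.
S = Q²H / (2D) = 605² × 22 / (2 × 15,500) = 259.7597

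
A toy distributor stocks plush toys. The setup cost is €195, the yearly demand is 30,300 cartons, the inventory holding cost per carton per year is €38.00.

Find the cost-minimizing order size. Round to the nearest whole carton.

2DS/H = 2·30,300·195/38 = 310,973.68
EOQ = √310,973.68 ≈ 557.65

558 cartons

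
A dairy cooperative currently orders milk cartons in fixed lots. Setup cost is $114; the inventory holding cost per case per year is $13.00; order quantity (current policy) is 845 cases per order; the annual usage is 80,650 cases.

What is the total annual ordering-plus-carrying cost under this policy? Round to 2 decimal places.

Ordering: D/Q × S = 80,650/845 × $114 = $10,880.59
Holding:  Q/2 × H = 845/2 × $13 = $5,492.50
Total = $10,880.59 + $5,492.50 = $16,373.09

$16,373.09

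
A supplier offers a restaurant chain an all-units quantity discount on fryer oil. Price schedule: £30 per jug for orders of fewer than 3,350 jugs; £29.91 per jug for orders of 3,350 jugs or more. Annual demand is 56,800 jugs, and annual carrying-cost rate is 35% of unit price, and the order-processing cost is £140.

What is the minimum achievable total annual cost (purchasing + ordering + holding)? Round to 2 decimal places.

£1,716,922.54

H₁ = 35%×£30 = £10.5000;  H₂ = 35%×£29.91 = £10.4685
EOQ₁ = √(2×56,800×140/10.5000) = 1,230.72  (< 3,350, feasible at tier 1)
EOQ₂ = √(2×56,800×140/10.4685) = 1,232.57  (< 3,350 → use Q = 3,350 at tier-2 price)
TC(tier 1 (EOQ₁), Q≈1,230.7) = £1,716,922.54
TC(tier 2, Q≈3,350.0) = £1,718,796.47
Minimum at tier 1 (EOQ₁): £1,716,922.54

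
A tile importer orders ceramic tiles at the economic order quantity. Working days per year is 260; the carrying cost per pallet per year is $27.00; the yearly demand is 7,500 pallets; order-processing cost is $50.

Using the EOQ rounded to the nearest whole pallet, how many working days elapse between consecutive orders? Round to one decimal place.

5.8 days

2DS/H = 2·7,500·50/27 = 27,777.78
EOQ = √27,777.78 ≈ 166.67 → Q = 167 pallets
Cycle time = (working days × Q)/D = (260 × 167) / 7,500 = 5.789 days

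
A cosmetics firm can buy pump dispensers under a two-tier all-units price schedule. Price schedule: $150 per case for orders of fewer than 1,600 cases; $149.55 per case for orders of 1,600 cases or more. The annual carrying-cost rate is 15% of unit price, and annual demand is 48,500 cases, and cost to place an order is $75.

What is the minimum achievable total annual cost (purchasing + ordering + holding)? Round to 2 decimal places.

H₁ = 15%×$150 = $22.5000;  H₂ = 15%×$149.55 = $22.4325
EOQ₁ = √(2×48,500×75/22.5000) = 568.62  (< 1,600, feasible at tier 1)
EOQ₂ = √(2×48,500×75/22.4325) = 569.48  (< 1,600 → use Q = 1,600 at tier-2 price)
TC(tier 1 (EOQ₁), Q≈568.6) = $7,287,794.04
TC(tier 2, Q≈1,600.0) = $7,273,394.44
Minimum at tier 2: $7,273,394.44

$7,273,394.44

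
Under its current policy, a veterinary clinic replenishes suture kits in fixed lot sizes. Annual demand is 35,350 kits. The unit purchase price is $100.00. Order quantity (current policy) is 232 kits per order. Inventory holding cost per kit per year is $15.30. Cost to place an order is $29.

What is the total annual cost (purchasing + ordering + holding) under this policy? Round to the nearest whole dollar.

$3,541,194

Ordering: D/Q × S = 35,350/232 × $29 = $4,418.75
Holding:  Q/2 × H = 232/2 × $15.3 = $1,774.80
Purchase cost = D·C = 35,350 × 100 = $3,535,000.00
Total = $4,418.75 + $1,774.80 + $3,535,000.00 = $3,541,193.55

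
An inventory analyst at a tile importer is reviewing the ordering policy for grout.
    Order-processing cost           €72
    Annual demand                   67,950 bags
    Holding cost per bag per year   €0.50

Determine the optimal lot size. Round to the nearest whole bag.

EOQ = √(2DS/H) = √(2 × 67,950 × 72 / 0.5)
    = √(19,569,600.00) ≈ 4,423.75

4,424 bags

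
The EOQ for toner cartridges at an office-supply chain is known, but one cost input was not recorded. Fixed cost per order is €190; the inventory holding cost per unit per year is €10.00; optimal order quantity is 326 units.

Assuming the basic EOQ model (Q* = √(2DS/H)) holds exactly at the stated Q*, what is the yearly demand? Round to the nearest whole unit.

From Q* = √(2DS/H) ⇒ Q*² = 2DS/H.
D = Q²H / (2S) = 326² × 10 / (2 × 190) = 2,796.74

2,797 units per year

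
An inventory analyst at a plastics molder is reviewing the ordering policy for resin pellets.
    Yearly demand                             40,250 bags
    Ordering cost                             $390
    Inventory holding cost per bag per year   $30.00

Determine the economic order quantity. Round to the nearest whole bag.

1,023 bags

Q* = √(2·D·S / H) = √(2·40,250·390 / 30) = √1,046,500.0 ≈ 1,022.99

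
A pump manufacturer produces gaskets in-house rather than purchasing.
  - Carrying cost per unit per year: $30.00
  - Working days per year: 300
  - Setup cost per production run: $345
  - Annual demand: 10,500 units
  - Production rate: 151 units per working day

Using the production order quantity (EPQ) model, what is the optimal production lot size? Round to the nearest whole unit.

561 units

d = 10,500/300 = 35.0000 units/day;  effective holding cost H(1 − d/p) = 30·(1 − 35.0000/151) = 23.04636
Q* = √(2DS / H_eff) = √(2·10,500·345 / 23.04636) ≈ 560.68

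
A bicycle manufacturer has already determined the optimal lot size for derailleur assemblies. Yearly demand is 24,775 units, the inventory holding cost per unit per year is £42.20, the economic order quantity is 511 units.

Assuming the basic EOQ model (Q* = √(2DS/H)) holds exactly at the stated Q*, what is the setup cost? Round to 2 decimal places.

From Q* = √(2DS/H) ⇒ Q*² = 2DS/H.
S = Q²H / (2D) = 511² × 42.2 / (2 × 24,775) = 222.3876

£222.39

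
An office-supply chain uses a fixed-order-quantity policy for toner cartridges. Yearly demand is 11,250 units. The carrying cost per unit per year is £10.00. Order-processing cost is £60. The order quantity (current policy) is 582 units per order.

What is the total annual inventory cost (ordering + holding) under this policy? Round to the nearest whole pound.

£4,070

Annual ordering cost = (D/Q)·S = (11,250/582) × 60 = £1,159.79
Annual holding cost  = (Q/2)·H = (582/2) × 10 = £2,910.00
Total = £1,159.79 + £2,910.00 = £4,069.79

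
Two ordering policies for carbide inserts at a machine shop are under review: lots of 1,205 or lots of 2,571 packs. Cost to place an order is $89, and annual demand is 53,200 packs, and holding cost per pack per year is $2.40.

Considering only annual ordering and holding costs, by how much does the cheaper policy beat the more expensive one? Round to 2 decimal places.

Annual cost at Q: ordering D·S/Q plus holding Q·H/2.
TC(1,205) = (53,200/1,205)×89 + (1,205/2)×2.4 = $5,375.29
TC(2,571) = (53,200/2,571)×89 + (2,571/2)×2.4 = $4,926.82
Lots of 2,571 are cheaper by $448.48.

$448.48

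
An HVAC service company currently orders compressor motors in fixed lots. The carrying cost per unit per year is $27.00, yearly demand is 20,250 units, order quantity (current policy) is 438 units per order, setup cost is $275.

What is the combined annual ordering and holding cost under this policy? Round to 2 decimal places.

Ordering: D/Q × S = 20,250/438 × $275 = $12,714.04
Holding:  Q/2 × H = 438/2 × $27 = $5,913.00
Total = $12,714.04 + $5,913.00 = $18,627.04

$18,627.04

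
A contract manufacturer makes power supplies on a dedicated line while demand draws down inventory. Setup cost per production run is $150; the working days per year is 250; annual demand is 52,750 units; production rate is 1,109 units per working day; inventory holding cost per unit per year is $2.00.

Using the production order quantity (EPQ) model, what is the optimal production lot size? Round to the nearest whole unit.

3,126 units

Daily demand d = 52,750/250 = 211.000; p = 1109; 1 − d/p = 0.80974
EPQ = √(2DS / (H(1 − d/p)))
    = √(2 × 52,750 × 150 / (2 × 0.80974)) ≈ 3,125.97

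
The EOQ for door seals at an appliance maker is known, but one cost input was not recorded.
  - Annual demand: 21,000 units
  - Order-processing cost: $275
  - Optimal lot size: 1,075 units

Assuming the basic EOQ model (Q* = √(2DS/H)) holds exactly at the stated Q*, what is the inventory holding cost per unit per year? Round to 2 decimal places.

$9.99

EOQ relation: Q² = 2DS/H, so rearrange for the unknown.
H = 2DS / Q² = 2 × 21,000 × 275 / 1,075² = 9.9946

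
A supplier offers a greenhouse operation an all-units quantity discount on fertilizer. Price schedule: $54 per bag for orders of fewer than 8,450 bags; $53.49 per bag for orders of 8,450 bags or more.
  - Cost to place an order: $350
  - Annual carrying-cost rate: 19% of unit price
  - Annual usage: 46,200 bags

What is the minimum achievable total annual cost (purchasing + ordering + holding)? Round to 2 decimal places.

$2,513,015.61

H₁ = 19%×$54 = $10.2600;  H₂ = 19%×$53.49 = $10.1631
EOQ₁ = √(2×46,200×350/10.2600) = 1,775.40  (< 8,450, feasible at tier 1)
EOQ₂ = √(2×46,200×350/10.1631) = 1,783.84  (< 8,450 → use Q = 8,450 at tier-2 price)
TC(tier 1 (EOQ₁), Q≈1,775.4) = $2,513,015.61
TC(tier 2, Q≈8,450.0) = $2,516,090.71
Minimum at tier 1 (EOQ₁): $2,513,015.61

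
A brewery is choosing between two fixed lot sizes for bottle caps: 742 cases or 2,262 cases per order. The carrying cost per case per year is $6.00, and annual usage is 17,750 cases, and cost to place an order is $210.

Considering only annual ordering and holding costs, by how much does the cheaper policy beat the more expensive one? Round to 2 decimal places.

Annual cost at Q: ordering D·S/Q plus holding Q·H/2.
TC(742) = (17,750/742)×210 + (742/2)×6 = $7,249.58
TC(2,262) = (17,750/2,262)×210 + (2,262/2)×6 = $8,433.88
Cheaper: Q = 742.  Difference = $1,184.29

$1,184.29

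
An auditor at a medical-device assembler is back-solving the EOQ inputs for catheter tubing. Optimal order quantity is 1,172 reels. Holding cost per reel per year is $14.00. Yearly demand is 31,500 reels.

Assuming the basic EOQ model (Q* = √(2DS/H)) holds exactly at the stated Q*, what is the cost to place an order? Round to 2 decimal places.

$305.24

EOQ relation: Q² = 2DS/H, so rearrange for the unknown.
S = Q²H / (2D) = 1,172² × 14 / (2 × 31,500) = 305.2409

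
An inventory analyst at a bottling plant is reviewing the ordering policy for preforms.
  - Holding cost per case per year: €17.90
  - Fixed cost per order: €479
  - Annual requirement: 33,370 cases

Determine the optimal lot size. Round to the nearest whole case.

1,336 cases

Q* = √(2·D·S / H) = √(2·33,370·479 / 17.9) = √1,785,947.5 ≈ 1,336.39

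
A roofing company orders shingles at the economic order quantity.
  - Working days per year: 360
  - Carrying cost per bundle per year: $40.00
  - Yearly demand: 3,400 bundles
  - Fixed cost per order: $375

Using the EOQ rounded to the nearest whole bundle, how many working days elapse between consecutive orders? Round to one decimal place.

26.7 days

EOQ = √(2DS/H) = √(2 × 3,400 × 375 / 40)
    = √(63,750.00) ≈ 252.49 → Q = 252 bundles
T = Q/D × 360 days = 252/3,400 × 360 = 26.682 days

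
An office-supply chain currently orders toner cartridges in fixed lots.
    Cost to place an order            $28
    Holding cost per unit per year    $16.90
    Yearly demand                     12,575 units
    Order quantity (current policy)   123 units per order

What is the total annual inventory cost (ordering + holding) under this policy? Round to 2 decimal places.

Orders/yr = 12,575/123 = 102.236; ordering cost = 102.236 × $28 = $2,862.60
Average inventory = 123/2 = 61.5; holding cost = 61.5 × $16.9 = $1,039.35
Total = $2,862.60 + $1,039.35 = $3,901.95

$3,901.95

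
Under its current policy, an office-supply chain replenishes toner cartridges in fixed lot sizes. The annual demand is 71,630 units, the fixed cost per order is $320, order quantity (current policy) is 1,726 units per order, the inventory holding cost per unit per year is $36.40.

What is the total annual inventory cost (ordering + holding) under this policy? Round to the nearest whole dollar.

$44,693

Ordering: D/Q × S = 71,630/1,726 × $320 = $13,280.19
Holding:  Q/2 × H = 1,726/2 × $36.4 = $31,413.20
Total = $13,280.19 + $31,413.20 = $44,693.39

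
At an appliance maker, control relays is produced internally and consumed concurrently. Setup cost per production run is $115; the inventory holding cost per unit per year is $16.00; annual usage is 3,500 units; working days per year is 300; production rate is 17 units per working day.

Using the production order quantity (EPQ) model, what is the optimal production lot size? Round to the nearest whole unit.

400 units

Daily demand d = 3,500/300 = 11.667; p = 17; 1 − d/p = 0.31373
EPQ = √(2DS / (H(1 − d/p)))
    = √(2 × 3,500 × 115 / (16 × 0.31373)) ≈ 400.46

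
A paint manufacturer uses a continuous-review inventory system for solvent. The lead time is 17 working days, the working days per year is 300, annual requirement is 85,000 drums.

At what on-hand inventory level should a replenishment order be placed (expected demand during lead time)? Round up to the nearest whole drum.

4,817 drums

Daily demand d = 85,000 / 300 = 283.333 drums/day
Demand during lead time = 283.333 × 17 = 4,816.67
Reorder point = 4,816.67 → round up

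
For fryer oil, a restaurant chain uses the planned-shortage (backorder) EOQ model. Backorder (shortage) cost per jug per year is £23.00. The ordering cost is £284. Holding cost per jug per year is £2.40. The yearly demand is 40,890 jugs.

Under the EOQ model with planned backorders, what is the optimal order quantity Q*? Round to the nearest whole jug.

3,269 jugs

Basic EOQ = √(2·40,890·284/2.4) = 3,110.836
Backorder adjustment √((H+b)/b) = √((2.4+23)/23) = 1.0509
Q* = 3,110.836 × 1.0509 ≈ 3,269.11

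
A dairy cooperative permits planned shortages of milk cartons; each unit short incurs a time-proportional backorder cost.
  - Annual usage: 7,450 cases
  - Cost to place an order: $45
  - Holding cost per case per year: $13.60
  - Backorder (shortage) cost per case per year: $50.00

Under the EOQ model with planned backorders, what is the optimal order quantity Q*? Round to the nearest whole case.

250 cases

Basic EOQ = √(2·7,450·45/13.6) = 222.039
Backorder adjustment √((H+b)/b) = √((13.6+50)/50) = 1.1278
Q* = 222.039 × 1.1278 ≈ 250.42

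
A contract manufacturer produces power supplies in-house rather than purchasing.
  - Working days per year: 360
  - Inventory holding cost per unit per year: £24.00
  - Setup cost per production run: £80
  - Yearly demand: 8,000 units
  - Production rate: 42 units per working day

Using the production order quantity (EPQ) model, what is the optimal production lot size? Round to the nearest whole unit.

d = 8,000/360 = 22.2222 units/day;  effective holding cost H(1 − d/p) = 24·(1 − 22.2222/42) = 11.30159
Q* = √(2DS / H_eff) = √(2·8,000·80 / 11.30159) ≈ 336.54

337 units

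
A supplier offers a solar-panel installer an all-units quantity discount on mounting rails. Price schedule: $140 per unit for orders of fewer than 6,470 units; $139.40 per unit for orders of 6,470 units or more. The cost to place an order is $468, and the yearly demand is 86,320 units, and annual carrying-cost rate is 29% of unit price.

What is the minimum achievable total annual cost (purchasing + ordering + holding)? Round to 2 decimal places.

H₁ = 29%×$140 = $40.6000;  H₂ = 29%×$139.40 = $40.4260
EOQ₁ = √(2×86,320×468/40.6000) = 1,410.69  (< 6,470, feasible at tier 1)
EOQ₂ = √(2×86,320×468/40.4260) = 1,413.72  (< 6,470 → use Q = 6,470 at tier-2 price)
TC(tier 1 (EOQ₁), Q≈1,410.7) = $12,142,073.89
TC(tier 2, Q≈6,470.0) = $12,170,029.97
Minimum at tier 1 (EOQ₁): $12,142,073.89

$12,142,073.89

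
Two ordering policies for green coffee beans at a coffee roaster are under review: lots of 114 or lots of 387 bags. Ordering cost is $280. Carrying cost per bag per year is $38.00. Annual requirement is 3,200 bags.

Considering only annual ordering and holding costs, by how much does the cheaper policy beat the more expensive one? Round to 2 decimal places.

$357.40

Annual cost at Q: ordering D·S/Q plus holding Q·H/2.
TC(114) = (3,200/114)×280 + (114/2)×38 = $10,025.65
TC(387) = (3,200/387)×280 + (387/2)×38 = $9,668.25
Cheaper: Q = 387.  Difference = $357.40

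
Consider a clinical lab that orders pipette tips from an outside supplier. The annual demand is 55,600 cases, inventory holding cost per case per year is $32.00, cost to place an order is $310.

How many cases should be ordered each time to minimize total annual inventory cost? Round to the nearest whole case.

Q* = √(2·D·S / H) = √(2·55,600·310 / 32) = √1,077,250.0 ≈ 1,037.91

1,038 cases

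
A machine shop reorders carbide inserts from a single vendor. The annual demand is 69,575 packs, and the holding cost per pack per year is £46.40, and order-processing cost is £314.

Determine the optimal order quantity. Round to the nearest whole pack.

Optimal lot size Q* = (2 × 69,575 × £314 / £46.4)^½ ≈ 970.39

970 packs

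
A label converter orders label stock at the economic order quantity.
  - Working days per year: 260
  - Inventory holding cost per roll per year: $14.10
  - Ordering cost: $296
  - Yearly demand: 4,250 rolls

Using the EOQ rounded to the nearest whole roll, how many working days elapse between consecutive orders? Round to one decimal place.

25.8 days

Q* = √(2·D·S / H) = √(2·4,250·296 / 14.1) = √178,439.7 ≈ 422.42 → Q = 422 rolls
Days between orders = 260 / (D/Q) = 260 / 10.071 ≈ 25.816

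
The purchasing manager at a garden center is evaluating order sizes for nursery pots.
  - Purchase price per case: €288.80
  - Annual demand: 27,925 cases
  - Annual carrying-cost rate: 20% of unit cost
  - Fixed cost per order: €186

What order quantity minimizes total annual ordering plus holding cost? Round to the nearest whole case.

Carrying cost H = €288.8 × 20% = €57.7600/case/yr
Optimal lot size Q* = (2 × 27,925 × €186 / €57.76)^½ ≈ 424.09

424 cases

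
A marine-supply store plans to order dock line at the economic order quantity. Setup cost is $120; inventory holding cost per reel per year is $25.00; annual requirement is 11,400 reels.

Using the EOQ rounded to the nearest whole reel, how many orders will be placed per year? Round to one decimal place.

EOQ = √(2DS/H) = √(2 × 11,400 × 120 / 25)
    = √(109,440.00) ≈ 330.82 → Q = 331
Orders per year = D/Q = 11,400 / 331 = 34.441

34.4 orders per year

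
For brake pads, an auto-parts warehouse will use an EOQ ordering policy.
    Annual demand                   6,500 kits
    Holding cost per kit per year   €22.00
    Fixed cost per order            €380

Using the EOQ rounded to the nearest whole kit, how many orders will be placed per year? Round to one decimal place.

13.7 orders per year

Q* = √(2·D·S / H) = √(2·6,500·380 / 22) = √224,545.5 ≈ 473.86 → Q = 474
N = D/Q = 6,500/474 ≈ 13.713 orders/yr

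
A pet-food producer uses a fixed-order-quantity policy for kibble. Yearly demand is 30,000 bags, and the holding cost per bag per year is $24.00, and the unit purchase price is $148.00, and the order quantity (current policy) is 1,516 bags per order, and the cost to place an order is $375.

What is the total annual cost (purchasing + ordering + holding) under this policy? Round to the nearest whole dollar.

$4,465,613

Ordering: D/Q × S = 30,000/1,516 × $375 = $7,420.84
Holding:  Q/2 × H = 1,516/2 × $24 = $18,192.00
Purchase cost = D·C = 30,000 × 148 = $4,440,000.00
Total = $7,420.84 + $18,192.00 + $4,440,000.00 = $4,465,612.84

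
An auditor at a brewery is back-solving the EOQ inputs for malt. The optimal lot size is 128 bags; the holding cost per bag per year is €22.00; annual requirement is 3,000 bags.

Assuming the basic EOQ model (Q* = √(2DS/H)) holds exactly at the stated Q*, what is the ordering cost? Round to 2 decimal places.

€60.07

From Q* = √(2DS/H) ⇒ Q*² = 2DS/H.
S = Q²H / (2D) = 128² × 22 / (2 × 3,000) = 60.0747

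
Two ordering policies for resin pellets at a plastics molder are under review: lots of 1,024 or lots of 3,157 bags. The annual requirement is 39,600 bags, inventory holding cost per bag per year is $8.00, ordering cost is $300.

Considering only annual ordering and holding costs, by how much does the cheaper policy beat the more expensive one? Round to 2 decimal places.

$693.50

Annual cost at Q: ordering D·S/Q plus holding Q·H/2.
TC(1,024) = (39,600/1,024)×300 + (1,024/2)×8 = $15,697.56
TC(3,157) = (39,600/3,157)×300 + (3,157/2)×8 = $16,391.07
|ΔTC| = |$15,697.56 − $16,391.07| = $693.50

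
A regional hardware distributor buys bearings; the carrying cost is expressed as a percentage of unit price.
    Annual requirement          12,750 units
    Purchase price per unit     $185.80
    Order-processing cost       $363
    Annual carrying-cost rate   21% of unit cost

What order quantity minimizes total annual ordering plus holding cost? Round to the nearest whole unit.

487 units

H = i·C = 0.21 × $185.8 = $39.0180 per unit-year
EOQ = √(2DS/H) = √(2 × 12,750 × 363 / 39.018)
    = √(237,236.66) ≈ 487.07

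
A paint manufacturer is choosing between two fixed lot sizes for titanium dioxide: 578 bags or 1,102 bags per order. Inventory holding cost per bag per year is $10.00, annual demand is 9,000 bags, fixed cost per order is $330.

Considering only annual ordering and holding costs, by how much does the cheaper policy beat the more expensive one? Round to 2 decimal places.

$176.69

TC(Q) = (D/Q)S + (Q/2)H
TC(578) = (9,000/578)×330 + (578/2)×10 = $8,028.41
TC(1,102) = (9,000/1,102)×330 + (1,102/2)×10 = $8,205.10
Lots of 578 are cheaper by $176.69.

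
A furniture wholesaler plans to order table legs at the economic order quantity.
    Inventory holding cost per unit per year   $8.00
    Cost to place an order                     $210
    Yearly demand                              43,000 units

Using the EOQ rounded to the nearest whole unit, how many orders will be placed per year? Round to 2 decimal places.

28.63 orders per year

EOQ = √(2DS/H) = √(2 × 43,000 × 210 / 8)
    = √(2,257,500.00) ≈ 1,502.50 → Q = 1,502
N = D/Q = 43,000/1,502 ≈ 28.628 orders/yr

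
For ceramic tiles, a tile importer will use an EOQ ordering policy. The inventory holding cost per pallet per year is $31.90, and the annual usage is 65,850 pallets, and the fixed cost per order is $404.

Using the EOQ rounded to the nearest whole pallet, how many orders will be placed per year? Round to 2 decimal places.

51.01 orders per year

EOQ = √(2DS/H) = √(2 × 65,850 × 404 / 31.9)
    = √(1,667,924.76) ≈ 1,291.48 → Q = 1,291
N = D/Q = 65,850/1,291 ≈ 51.007 orders/yr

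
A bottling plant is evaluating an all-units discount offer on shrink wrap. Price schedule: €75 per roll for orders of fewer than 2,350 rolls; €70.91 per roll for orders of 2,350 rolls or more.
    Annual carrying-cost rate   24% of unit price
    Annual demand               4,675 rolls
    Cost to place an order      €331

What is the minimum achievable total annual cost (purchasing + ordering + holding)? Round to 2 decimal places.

H₁ = 24%×€75 = €18.0000;  H₂ = 24%×€70.91 = €17.0184
EOQ₁ = √(2×4,675×331/18.0000) = 414.65  (< 2,350, feasible at tier 1)
EOQ₂ = √(2×4,675×331/17.0184) = 426.44  (< 2,350 → use Q = 2,350 at tier-2 price)
TC(tier 1 (EOQ₁), Q≈414.7) = €358,088.73
TC(tier 2, Q≈2,350.0) = €352,159.35
Minimum at tier 2: €352,159.35

€352,159.35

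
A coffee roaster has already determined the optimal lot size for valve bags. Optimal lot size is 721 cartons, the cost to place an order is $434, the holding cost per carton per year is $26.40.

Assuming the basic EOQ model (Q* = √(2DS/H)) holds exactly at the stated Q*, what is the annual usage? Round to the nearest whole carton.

Since Q* = (2DS/H)^½, squaring gives Q*²·H = 2DS.
D = Q²H / (2S) = 721² × 26.4 / (2 × 434) = 15,810.83

15,811 cartons per year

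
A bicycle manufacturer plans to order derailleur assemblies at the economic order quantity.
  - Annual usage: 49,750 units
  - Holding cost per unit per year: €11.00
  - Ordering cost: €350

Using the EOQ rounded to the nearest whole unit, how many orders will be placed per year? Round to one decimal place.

2DS/H = 2·49,750·350/11 = 3,165,909.09
EOQ = √3,165,909.09 ≈ 1,779.30 → Q = 1,779
N = D/Q = 49,750/1,779 ≈ 27.965 orders/yr

28.0 orders per year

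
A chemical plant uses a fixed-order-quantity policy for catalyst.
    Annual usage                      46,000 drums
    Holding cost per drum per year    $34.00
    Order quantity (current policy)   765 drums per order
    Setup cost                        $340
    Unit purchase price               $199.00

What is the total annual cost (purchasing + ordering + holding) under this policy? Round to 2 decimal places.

Ordering: D/Q × S = 46,000/765 × $340 = $20,444.44
Holding:  Q/2 × H = 765/2 × $34 = $13,005.00
Purchase cost = D·C = 46,000 × 199 = $9,154,000.00
Total = $20,444.44 + $13,005.00 + $9,154,000.00 = $9,187,449.44

$9,187,449.44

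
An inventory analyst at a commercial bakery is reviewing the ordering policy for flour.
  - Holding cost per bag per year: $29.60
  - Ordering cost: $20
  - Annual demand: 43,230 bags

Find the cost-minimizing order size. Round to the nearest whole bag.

242 bags

2DS/H = 2·43,230·20/29.6 = 58,418.92
EOQ = √58,418.92 ≈ 241.70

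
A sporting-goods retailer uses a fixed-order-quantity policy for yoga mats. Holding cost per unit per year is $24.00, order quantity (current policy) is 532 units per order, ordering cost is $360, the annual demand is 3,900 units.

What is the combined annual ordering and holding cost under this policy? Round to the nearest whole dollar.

$9,023

Ordering: D/Q × S = 3,900/532 × $360 = $2,639.10
Holding:  Q/2 × H = 532/2 × $24 = $6,384.00
Total = $2,639.10 + $6,384.00 = $9,023.10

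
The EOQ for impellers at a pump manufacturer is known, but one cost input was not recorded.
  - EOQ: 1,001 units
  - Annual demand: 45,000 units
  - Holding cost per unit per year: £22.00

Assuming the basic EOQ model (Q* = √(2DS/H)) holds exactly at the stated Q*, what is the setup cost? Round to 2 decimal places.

£244.93

Since Q* = (2DS/H)^½, squaring gives Q*²·H = 2DS.
S = Q²H / (2D) = 1,001² × 22 / (2 × 45,000) = 244.9336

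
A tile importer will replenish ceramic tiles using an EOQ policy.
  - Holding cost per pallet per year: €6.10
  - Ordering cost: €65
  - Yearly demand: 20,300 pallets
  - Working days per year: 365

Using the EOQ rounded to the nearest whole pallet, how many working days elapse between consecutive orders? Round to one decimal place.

2DS/H = 2·20,300·65/6.1 = 432,622.95
EOQ = √432,622.95 ≈ 657.74 → Q = 658 pallets
Days between orders = 365 / (D/Q) = 365 / 30.851 ≈ 11.831

11.8 days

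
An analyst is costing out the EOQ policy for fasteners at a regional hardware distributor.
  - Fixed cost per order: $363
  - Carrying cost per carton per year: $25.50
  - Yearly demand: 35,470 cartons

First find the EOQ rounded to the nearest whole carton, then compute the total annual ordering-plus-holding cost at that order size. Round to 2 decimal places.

EOQ = √(2DS/H) = √(2 × 35,470 × 363 / 25.5)
    = √(1,009,851.76) ≈ 1,004.91 → Q = 1,005 cartons
Orders/yr = 35,470/1,005 = 35.294; ordering cost = 35.294 × $363 = $12,811.55
Average inventory = 1,005/2 = 502.5; holding cost = 502.5 × $25.5 = $12,813.75
Total = $12,811.55 + $12,813.75 = $25,625.30

$25,625.30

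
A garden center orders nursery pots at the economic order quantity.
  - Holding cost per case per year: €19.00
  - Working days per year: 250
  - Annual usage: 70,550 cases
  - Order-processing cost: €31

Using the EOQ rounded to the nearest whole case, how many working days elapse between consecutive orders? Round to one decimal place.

EOQ = √(2DS/H) = √(2 × 70,550 × 31 / 19)
    = √(230,215.79) ≈ 479.81 → Q = 480 cases
Cycle time = (working days × Q)/D = (250 × 480) / 70,550 = 1.701 days

1.7 days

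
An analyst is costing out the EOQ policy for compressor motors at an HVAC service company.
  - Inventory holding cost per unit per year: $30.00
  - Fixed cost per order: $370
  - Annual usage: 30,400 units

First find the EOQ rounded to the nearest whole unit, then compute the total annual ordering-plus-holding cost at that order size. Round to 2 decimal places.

Q* = √(2·D·S / H) = √(2·30,400·370 / 30) = √749,866.7 ≈ 865.95 → Q = 866 units
Orders/yr = 30,400/866 = 35.104; ordering cost = 35.104 × $370 = $12,988.45
Average inventory = 866/2 = 433; holding cost = 433 × $30 = $12,990.00
Total = $12,988.45 + $12,990.00 = $25,978.45

$25,978.45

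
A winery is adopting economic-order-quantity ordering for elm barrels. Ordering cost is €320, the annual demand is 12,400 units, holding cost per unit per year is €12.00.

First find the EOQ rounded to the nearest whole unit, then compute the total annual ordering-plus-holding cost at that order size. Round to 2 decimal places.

€9,758.69

2DS/H = 2·12,400·320/12 = 661,333.33
EOQ = √661,333.33 ≈ 813.22 → Q = 813 units
Ordering: D/Q × S = 12,400/813 × €320 = €4,880.69
Holding:  Q/2 × H = 813/2 × €12 = €4,878.00
Total = €4,880.69 + €4,878.00 = €9,758.69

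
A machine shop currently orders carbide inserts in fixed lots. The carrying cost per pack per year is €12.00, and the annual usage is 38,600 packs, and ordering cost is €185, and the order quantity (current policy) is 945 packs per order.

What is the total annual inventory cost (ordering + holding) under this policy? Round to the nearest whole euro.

€13,227

Orders/yr = 38,600/945 = 40.847; ordering cost = 40.847 × €185 = €7,556.61
Average inventory = 945/2 = 472.5; holding cost = 472.5 × €12 = €5,670.00
Total = €7,556.61 + €5,670.00 = €13,226.61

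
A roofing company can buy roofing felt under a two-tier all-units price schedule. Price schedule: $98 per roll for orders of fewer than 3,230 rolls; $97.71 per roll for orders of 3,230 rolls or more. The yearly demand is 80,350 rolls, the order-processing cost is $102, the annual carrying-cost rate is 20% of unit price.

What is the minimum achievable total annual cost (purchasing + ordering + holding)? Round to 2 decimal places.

H₁ = 20%×$98 = $19.6000;  H₂ = 20%×$97.71 = $19.5420
EOQ₁ = √(2×80,350×102/19.6000) = 914.49  (< 3,230, feasible at tier 1)
EOQ₂ = √(2×80,350×102/19.5420) = 915.85  (< 3,230 → use Q = 3,230 at tier-2 price)
TC(tier 1 (EOQ₁), Q≈914.5) = $7,892,224.05
TC(tier 2, Q≈3,230.0) = $7,885,096.20
Minimum at tier 2: $7,885,096.20

$7,885,096.20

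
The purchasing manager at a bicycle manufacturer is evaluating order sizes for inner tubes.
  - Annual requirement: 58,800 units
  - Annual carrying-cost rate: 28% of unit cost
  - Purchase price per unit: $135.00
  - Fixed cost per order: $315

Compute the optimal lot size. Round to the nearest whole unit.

990 units

Holding cost per unit per year: H = 28% × $135 = $37.8000
Optimal lot size Q* = (2 × 58,800 × $315 / $37.8)^½ ≈ 989.95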